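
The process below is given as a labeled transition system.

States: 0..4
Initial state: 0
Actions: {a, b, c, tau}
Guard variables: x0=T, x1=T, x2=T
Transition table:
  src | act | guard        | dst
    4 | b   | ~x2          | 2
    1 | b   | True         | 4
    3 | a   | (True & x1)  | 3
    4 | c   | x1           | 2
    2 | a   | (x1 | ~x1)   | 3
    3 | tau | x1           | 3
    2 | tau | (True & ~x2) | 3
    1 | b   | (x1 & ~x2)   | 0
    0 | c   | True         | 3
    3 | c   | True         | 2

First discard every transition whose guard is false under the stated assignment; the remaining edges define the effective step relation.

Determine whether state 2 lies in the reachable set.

Answer: REACHABLE

Trace:
After dropping false guards: 7 live edges.
L0 = {0}
L1 = {3}  cumulative {0,3}
L2 = {2}  cumulative {0,2,3}
Reach set: {0,2,3}
witness 2: c·c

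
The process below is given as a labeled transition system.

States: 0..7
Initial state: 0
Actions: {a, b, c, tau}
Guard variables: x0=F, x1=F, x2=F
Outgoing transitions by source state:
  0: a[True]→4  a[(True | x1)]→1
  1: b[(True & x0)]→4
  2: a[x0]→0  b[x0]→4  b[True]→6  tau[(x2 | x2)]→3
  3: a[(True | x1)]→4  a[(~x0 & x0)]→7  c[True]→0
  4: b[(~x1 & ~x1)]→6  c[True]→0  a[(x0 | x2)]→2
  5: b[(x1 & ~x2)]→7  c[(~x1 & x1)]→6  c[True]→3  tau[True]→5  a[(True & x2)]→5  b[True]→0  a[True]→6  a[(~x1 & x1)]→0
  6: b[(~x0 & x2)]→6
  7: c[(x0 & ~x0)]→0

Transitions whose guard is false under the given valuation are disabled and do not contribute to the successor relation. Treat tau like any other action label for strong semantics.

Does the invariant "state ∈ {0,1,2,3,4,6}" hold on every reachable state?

Answer: INVARIANT HOLDS

Trace:
Safe = {0,1,2,3,4,6}
R = {0,1,4,6}
  0: safe
  1: safe
  4: safe
  6: safe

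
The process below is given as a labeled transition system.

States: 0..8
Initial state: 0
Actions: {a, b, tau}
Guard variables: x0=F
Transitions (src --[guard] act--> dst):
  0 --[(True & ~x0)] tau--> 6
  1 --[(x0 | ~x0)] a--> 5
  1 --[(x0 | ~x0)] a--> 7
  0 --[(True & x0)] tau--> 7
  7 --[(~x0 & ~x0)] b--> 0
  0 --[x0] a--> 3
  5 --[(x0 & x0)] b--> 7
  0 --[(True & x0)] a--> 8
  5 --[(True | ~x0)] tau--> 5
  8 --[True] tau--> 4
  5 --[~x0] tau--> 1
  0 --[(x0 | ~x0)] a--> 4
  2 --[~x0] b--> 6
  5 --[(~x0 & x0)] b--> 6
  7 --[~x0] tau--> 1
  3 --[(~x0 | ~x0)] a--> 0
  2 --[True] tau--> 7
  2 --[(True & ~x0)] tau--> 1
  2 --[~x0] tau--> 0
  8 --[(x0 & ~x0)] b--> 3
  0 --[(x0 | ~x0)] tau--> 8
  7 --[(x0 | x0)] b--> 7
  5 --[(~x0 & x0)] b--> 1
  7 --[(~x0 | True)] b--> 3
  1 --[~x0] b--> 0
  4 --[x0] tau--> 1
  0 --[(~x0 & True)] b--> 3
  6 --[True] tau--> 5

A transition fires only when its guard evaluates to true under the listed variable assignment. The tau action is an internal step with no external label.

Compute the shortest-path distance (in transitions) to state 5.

Breadth-first toward 5:
  Layer 0: {0}
  Layer 1: {3,4,6,8}
  Layer 2: {5}
5 enters at depth 2; path tau·tau

Answer: 2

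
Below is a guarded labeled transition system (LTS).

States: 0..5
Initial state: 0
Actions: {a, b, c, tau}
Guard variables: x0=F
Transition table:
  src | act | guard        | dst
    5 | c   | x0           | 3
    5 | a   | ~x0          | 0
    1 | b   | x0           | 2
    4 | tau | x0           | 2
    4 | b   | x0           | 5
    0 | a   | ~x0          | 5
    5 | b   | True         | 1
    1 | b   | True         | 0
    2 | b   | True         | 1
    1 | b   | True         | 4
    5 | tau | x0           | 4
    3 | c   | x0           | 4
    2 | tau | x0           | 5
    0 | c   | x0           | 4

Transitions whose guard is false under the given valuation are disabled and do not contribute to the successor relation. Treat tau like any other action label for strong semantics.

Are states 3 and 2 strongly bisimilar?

Answer: NOT BISIMILAR

Analysis:
Refine partition for ~:
  π0 = {{0,1,2,3,4,5}}
  π1 = {{0},{1,2},{3,4},{5}}
  π2 = {{0},{1},{2},{3,4},{5}}
5 equivalence class(es) (converged in 3)
class of 3: {3,4}; class of 2: {2}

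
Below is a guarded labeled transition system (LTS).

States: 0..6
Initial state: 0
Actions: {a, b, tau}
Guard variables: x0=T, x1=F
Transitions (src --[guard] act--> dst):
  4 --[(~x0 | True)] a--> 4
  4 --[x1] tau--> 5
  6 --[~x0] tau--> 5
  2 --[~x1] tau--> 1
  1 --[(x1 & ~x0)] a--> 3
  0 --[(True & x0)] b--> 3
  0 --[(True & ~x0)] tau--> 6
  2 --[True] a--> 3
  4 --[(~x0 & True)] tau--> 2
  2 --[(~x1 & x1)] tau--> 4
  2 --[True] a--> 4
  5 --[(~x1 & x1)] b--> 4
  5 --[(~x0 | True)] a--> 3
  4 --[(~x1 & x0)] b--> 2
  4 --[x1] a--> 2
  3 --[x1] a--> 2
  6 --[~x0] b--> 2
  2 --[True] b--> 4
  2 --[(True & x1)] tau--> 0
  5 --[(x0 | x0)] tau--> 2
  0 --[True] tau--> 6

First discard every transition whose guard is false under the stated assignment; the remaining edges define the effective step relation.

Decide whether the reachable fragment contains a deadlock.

R = {0,3,6}
  0: b→3  tau→6  [deg 2]
  3: ∅  [no exit]
  6: ∅  [no exit]
trace reaching 3: b

Answer: DEADLOCK at state 3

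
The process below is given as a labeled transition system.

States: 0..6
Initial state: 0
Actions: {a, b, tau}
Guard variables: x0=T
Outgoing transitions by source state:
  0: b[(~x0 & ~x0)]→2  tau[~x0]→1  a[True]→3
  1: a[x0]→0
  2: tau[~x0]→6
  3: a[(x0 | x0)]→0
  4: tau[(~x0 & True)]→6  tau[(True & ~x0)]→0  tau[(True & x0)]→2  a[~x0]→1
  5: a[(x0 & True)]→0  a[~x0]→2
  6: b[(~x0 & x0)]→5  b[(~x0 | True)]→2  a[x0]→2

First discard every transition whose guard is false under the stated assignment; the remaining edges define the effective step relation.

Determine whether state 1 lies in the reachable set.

Guard filter leaves 7 enabled edge(s).
Layer 0: {0}
Layer 1: {3}  total {0,3}
Reach set: {0,3}

Answer: UNREACHABLE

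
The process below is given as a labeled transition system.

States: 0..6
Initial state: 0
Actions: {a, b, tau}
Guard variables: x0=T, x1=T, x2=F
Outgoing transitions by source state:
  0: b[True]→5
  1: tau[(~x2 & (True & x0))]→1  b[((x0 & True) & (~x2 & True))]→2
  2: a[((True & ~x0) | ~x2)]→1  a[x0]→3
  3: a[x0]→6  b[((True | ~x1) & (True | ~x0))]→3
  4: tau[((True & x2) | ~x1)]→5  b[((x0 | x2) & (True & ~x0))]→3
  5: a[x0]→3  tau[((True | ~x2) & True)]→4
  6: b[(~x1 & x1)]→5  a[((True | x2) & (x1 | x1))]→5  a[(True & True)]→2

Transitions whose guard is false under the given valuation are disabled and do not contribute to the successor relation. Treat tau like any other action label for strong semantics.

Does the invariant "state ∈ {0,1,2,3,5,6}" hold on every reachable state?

Allowed set {0,1,2,3,5,6}
Reachable = {0,1,2,3,4,5,6}
  0: safe
  1: safe
  2: safe
  3: safe
  4: VIOLATES
  5: safe
  6: safe
counterexample path to 4: b·tau

Answer: INVARIANT VIOLATED at state 4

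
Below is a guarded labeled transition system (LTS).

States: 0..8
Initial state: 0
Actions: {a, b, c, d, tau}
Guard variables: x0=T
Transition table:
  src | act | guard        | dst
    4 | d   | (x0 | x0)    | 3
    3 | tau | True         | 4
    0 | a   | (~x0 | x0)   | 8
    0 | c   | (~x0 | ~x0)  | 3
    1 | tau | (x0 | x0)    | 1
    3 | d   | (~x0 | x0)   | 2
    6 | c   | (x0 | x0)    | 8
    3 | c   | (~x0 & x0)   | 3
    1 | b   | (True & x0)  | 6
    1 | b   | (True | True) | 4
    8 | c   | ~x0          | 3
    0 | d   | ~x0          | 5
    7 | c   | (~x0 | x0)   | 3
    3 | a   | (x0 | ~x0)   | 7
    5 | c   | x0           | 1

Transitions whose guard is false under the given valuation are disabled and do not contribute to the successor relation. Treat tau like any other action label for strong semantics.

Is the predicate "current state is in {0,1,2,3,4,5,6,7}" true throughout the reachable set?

Answer: INVARIANT VIOLATED at state 8

Trace:
Allowed set {0,1,2,3,4,5,6,7}
Reachable = {0,8}
  0: ✓
  8: VIOLATES
counterexample path to 8: a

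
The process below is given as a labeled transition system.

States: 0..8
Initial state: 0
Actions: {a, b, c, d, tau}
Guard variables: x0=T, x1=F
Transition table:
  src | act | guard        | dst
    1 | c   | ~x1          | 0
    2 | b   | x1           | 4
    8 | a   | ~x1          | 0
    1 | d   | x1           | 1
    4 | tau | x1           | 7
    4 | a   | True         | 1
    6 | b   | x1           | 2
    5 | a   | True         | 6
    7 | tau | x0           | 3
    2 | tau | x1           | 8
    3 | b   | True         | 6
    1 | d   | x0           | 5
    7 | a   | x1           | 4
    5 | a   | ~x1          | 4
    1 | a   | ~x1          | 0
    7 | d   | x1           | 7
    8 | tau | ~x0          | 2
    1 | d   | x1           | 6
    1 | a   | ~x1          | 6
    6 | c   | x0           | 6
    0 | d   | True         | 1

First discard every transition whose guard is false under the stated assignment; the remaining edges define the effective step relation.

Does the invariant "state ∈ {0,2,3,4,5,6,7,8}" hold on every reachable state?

Safe = {0,2,3,4,5,6,7,8}
Reach set: {0,1,4,5,6}
  0: ok
  1: ✗ unsafe
  4: ok
  5: ok
  6: ok
counterexample path to 1: d

Answer: INVARIANT VIOLATED at state 1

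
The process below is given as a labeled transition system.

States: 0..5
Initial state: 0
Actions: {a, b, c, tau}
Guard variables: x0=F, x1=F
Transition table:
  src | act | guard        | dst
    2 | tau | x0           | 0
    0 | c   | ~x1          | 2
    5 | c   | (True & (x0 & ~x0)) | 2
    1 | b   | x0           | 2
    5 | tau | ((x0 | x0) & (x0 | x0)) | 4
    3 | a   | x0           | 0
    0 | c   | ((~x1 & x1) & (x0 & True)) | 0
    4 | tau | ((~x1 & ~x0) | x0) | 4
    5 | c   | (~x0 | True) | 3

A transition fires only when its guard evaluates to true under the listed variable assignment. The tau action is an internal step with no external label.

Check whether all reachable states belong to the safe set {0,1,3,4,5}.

Answer: INVARIANT VIOLATED at state 2

Analysis:
Inv-set: {0,1,3,4,5}
R = {0,2}
  0: ✓
  2: ✗ unsafe
counterexample path to 2: c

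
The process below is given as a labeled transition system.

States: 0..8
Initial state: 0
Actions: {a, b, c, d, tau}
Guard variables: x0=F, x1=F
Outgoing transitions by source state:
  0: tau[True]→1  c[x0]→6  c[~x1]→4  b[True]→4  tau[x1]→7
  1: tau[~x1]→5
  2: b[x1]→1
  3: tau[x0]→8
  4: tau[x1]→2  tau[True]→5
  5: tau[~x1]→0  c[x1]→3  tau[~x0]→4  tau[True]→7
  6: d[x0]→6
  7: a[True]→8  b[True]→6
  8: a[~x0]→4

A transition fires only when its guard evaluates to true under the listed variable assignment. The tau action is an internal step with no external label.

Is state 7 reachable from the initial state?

Answer: REACHABLE

Working:
Guard filter leaves 11 enabled edge(s).
depth 0: {0}
depth 1: {1,4}  total {0,1,4}
depth 2: {5}  total {0,1,4,5}
depth 3: {7}  total {0,1,4,5,7}
depth 4: {6,8}  total {0,1,4,5,6,7,8}
R = {0,1,4,5,6,7,8}
witness 7: tau·tau·tau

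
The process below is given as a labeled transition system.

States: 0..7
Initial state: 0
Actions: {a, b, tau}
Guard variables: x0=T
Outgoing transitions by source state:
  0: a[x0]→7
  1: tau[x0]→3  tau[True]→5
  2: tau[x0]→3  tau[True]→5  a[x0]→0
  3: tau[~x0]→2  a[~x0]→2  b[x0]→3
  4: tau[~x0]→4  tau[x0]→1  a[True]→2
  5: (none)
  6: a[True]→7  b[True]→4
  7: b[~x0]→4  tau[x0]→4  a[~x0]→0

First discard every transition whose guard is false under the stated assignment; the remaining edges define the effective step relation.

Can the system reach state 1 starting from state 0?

Answer: REACHABLE

Analysis:
After dropping false guards: 12 live edges.
Layer 0: {0}
Layer 1: {7}  now seen {0,7}
Layer 2: {4}  now seen {0,4,7}
Layer 3: {1,2}  now seen {0,1,2,4,7}
Layer 4: {3,5}  now seen {0,1,2,3,4,5,7}
Reachable = {0,1,2,3,4,5,7}
witness 1: a·tau·tau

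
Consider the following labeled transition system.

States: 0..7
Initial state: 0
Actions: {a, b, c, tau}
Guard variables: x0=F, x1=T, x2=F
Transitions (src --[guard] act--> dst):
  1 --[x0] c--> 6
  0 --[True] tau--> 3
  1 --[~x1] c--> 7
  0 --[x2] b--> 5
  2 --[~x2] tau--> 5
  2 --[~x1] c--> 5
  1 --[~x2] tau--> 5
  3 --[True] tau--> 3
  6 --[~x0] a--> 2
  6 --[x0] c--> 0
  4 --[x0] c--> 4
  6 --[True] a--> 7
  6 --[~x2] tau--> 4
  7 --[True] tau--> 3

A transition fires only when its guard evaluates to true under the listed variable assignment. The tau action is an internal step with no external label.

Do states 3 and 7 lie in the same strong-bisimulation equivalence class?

Bisimulation quotient by refinement:
  P[0] = {{0,1,2,3,4,5,6,7}}
  P[1] = {{0,1,2,3,7},{4,5},{6}}
  P[2] = {{0,3,7},{1,2},{4,5},{6}}
Fixed point at round 3; 4 class(es).
[3]={0,3,7}  [7]={0,3,7}

Answer: BISIMILAR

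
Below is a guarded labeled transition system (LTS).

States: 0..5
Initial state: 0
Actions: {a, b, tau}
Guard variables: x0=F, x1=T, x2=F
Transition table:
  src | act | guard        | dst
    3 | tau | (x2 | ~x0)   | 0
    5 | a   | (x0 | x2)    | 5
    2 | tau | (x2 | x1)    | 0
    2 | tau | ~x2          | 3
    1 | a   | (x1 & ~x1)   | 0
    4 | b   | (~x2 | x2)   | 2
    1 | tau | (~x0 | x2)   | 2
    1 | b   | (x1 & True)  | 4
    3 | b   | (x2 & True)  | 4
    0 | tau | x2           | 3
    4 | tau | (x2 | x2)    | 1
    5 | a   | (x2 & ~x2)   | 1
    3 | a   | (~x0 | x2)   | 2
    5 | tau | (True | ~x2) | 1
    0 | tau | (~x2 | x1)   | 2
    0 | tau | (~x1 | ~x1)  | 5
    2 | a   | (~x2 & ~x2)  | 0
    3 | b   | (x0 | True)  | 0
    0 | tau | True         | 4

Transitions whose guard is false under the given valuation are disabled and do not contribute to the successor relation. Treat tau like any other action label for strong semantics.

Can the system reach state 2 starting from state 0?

Answer: REACHABLE

Working:
Guard filter leaves 12 enabled edge(s).
Layer 0: {0}
Layer 1: {2,4}  total {0,2,4}
Layer 2: {3}  total {0,2,3,4}
Reachable = {0,2,3,4}
witness 2: tau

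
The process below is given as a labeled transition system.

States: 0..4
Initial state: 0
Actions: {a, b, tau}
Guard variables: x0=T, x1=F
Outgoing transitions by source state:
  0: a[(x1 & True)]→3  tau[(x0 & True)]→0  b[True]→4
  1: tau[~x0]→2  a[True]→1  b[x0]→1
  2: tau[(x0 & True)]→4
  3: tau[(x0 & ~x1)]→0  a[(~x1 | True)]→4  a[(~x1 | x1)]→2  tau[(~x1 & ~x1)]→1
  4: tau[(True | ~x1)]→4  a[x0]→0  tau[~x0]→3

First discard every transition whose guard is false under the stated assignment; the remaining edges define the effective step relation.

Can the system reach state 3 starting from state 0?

Answer: UNREACHABLE

Trace:
After dropping false guards: 11 live edges.
Layer 0: {0}
Layer 1: {4}  now seen {0,4}
Reach set: {0,4}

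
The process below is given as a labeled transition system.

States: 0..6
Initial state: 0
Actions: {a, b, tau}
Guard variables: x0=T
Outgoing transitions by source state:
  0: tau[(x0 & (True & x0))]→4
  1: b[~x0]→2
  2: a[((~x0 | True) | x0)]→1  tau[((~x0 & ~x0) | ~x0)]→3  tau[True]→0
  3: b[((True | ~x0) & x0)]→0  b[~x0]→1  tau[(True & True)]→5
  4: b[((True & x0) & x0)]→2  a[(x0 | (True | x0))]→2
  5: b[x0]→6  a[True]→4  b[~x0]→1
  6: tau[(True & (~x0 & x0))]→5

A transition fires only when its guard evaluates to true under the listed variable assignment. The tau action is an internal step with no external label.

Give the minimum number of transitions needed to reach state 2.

Answer: 2

Trace:
BFS to 2:
  depth 0: {0}
  depth 1: {4}
  depth 2: {2}
depth(2)=2, e.g. tau·a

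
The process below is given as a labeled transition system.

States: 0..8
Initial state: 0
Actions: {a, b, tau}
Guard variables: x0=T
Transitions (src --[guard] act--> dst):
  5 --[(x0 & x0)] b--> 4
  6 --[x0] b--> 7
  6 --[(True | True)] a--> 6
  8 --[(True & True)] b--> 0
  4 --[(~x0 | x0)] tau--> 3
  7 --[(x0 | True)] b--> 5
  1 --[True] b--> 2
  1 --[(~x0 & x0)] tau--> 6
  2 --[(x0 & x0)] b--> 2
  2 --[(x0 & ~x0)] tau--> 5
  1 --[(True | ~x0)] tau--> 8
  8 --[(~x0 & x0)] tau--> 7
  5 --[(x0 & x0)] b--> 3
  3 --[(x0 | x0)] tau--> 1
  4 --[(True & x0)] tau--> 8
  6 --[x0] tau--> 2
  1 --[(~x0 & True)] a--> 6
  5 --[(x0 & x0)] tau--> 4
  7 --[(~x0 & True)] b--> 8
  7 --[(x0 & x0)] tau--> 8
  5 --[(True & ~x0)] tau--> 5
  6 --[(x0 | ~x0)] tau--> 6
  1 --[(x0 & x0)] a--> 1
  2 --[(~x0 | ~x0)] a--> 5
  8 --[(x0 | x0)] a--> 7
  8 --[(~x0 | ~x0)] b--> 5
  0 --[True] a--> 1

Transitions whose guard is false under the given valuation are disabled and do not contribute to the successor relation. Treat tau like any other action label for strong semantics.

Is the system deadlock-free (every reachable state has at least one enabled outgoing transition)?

Answer: DEADLOCK-FREE

Analysis:
Reach set: {0,1,2,3,4,5,7,8}
  0: a→1  [1 exit(s)]
  1: a→1  b→2  tau→8  [3 exit(s)]
  2: b→2  [1 exit(s)]
  3: tau→1  [1 exit(s)]
  4: tau→3  tau→8  [2 exit(s)]
  5: b→3  b→4  tau→4  [3 exit(s)]
  7: b→5  tau→8  [2 exit(s)]
  8: a→7  b→0  [2 exit(s)]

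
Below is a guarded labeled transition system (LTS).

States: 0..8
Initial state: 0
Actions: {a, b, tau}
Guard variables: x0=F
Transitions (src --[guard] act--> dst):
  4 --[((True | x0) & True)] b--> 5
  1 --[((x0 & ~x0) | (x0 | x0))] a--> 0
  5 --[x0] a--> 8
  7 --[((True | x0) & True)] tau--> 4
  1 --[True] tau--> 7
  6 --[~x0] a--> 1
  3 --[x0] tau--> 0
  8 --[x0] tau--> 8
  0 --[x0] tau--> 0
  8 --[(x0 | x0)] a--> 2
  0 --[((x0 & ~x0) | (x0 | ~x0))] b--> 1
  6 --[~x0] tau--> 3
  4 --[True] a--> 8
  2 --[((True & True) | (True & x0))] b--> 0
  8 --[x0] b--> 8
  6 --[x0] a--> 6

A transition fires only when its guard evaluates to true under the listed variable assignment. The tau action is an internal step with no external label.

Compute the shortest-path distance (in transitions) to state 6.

Breadth-first toward 6:
  depth 0: {0}
  depth 1: {1}
  depth 2: {7}
  depth 3: {4}
  depth 4: {5,8}
6 never appears.

Answer: UNREACHABLE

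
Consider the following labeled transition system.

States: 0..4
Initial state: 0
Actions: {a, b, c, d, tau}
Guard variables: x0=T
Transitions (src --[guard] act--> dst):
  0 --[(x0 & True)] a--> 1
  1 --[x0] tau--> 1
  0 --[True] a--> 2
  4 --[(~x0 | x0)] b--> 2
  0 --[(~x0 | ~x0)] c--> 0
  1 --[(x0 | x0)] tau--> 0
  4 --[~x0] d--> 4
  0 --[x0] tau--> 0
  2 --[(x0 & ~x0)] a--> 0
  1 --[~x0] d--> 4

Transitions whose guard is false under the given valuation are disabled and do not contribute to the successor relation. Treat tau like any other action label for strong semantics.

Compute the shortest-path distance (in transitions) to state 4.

Answer: UNREACHABLE

Trace:
Breadth-first toward 4:
  Layer 0: {0}
  Layer 1: {1,2}
4 never appears.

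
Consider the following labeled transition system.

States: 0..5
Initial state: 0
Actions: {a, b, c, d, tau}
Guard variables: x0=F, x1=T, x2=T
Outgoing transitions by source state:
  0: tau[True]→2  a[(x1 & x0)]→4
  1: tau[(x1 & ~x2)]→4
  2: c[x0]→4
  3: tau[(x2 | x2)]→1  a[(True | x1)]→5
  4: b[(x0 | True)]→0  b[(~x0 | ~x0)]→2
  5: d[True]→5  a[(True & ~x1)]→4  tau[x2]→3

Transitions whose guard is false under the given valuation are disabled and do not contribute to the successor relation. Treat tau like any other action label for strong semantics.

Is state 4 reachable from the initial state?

After dropping false guards: 7 live edges.
L0 = {0}
L1 = {2}  cumulative {0,2}
R = {0,2}

Answer: UNREACHABLE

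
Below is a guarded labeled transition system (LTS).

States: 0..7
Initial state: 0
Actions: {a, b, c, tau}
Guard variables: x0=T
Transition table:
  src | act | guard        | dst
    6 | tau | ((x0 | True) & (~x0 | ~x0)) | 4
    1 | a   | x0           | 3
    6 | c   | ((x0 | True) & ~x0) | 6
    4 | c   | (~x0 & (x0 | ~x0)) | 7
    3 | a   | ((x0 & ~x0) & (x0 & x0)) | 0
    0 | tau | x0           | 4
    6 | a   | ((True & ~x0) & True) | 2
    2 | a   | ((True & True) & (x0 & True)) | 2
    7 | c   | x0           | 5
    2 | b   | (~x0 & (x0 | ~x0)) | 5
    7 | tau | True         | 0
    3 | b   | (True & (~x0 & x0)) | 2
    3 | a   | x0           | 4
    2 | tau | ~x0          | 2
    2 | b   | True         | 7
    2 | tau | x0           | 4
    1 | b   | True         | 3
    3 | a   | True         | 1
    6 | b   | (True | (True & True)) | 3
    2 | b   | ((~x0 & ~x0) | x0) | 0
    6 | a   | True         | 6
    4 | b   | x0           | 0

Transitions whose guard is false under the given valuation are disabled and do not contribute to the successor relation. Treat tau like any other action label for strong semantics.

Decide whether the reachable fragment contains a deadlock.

Reach set: {0,4}
  0: tau→4  [1 exit(s)]
  4: b→0  [1 exit(s)]

Answer: DEADLOCK-FREE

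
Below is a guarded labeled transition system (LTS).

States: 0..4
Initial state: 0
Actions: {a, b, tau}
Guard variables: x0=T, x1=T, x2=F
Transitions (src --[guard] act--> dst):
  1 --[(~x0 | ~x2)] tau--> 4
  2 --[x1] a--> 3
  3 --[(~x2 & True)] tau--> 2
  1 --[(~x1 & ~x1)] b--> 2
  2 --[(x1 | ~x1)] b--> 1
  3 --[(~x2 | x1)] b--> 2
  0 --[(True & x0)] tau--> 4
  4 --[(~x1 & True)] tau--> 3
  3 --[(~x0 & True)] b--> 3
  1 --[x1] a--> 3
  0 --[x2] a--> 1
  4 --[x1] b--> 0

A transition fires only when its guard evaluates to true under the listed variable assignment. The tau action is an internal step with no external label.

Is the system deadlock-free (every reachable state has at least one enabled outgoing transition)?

R = {0,4}
  0: tau→4  [1 out]
  4: b→0  [1 out]

Answer: DEADLOCK-FREE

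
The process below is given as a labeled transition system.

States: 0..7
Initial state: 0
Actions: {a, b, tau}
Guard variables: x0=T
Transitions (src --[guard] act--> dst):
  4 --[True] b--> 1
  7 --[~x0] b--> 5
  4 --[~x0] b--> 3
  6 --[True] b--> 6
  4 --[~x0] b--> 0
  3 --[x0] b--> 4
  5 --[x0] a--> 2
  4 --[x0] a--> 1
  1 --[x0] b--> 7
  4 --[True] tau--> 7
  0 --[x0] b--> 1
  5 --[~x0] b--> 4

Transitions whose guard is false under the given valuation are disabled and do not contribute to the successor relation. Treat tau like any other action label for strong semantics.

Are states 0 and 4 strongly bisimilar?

Answer: NOT BISIMILAR

Analysis:
Refine partition for ~:
  round 0: {{0,1,2,3,4,5,6,7}}
  round 1: {{0,1,3,6},{2,7},{4},{5}}
  round 2: {{0,6},{1},{2,7},{3},{4},{5}}
  round 3: {{0},{1},{2,7},{3},{4},{5},{6}}
Fixed point at round 4; 7 class(es).
class of 0: {0}; class of 4: {4}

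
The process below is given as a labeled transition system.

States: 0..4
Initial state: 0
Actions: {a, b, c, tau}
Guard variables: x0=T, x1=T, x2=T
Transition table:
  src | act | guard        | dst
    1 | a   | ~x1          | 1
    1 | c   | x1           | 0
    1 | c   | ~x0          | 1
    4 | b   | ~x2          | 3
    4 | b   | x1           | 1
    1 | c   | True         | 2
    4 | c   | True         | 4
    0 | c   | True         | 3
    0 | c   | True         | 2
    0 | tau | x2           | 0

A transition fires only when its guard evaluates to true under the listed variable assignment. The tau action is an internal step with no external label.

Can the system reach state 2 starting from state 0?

After dropping false guards: 7 live edges.
Layer 0: {0}
Layer 1: {2,3}  now seen {0,2,3}
R = {0,2,3}
witness 2: c

Answer: REACHABLE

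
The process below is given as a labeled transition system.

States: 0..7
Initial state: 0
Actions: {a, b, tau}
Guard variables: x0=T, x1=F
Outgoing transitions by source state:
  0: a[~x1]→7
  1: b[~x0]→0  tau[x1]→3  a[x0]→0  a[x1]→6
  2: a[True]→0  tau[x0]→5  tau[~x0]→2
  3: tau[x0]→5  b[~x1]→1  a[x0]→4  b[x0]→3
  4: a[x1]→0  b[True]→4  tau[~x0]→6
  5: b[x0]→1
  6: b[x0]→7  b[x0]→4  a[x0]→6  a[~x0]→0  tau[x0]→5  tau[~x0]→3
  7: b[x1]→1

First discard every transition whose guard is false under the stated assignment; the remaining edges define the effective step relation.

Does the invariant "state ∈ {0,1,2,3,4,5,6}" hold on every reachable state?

Answer: INVARIANT VIOLATED at state 7

Trace:
Allowed set {0,1,2,3,4,5,6}
R = {0,7}
  0: safe
  7: VIOLATES
reach 7 via a — violates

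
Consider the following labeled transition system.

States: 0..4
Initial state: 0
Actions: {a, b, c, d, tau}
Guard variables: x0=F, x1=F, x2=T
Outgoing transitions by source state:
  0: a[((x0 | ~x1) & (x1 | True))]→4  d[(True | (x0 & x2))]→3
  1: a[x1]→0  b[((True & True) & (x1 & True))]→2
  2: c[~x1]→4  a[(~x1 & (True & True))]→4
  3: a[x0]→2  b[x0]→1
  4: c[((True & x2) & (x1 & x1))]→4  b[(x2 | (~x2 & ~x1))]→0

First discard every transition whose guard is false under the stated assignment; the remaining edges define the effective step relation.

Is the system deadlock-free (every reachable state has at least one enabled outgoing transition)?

Answer: DEADLOCK at state 3

Analysis:
R = {0,3,4}
  0: a→4  d→3  [2 exit(s)]
  3: ∅  [deadlock]
  4: b→0  [1 exit(s)]
witness 3: d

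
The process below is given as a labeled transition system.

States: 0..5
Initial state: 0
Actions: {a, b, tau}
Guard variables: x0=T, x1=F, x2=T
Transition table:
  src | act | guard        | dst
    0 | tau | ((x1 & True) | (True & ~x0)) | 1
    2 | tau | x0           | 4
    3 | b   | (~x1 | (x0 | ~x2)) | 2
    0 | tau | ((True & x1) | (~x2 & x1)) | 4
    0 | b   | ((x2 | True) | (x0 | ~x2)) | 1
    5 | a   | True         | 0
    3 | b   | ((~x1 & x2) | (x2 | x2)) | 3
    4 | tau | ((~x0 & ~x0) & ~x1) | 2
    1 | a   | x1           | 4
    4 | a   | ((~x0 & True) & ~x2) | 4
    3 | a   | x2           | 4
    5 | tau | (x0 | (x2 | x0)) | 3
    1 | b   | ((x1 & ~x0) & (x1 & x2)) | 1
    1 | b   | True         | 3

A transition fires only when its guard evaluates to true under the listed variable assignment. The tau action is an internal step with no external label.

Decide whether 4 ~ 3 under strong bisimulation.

Answer: NOT BISIMILAR

Analysis:
Bisimulation quotient by refinement:
  P[0] = {{0,1,2,3,4,5}}
  P[1] = {{0,1},{2},{3},{4},{5}}
  P[2] = {{0},{1},{2},{3},{4},{5}}
6 equivalence class(es) (converged in 3)
class of 4: {4}; class of 3: {3}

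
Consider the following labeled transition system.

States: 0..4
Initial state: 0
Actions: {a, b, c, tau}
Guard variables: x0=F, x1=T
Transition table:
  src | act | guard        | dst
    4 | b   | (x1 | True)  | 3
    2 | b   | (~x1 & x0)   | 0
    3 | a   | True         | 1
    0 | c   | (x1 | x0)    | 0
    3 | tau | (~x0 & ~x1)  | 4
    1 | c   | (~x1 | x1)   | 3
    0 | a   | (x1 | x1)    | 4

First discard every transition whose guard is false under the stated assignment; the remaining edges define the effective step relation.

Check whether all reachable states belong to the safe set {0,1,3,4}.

Allowed set {0,1,3,4}
R = {0,1,3,4}
  0: safe
  1: safe
  3: safe
  4: safe

Answer: INVARIANT HOLDS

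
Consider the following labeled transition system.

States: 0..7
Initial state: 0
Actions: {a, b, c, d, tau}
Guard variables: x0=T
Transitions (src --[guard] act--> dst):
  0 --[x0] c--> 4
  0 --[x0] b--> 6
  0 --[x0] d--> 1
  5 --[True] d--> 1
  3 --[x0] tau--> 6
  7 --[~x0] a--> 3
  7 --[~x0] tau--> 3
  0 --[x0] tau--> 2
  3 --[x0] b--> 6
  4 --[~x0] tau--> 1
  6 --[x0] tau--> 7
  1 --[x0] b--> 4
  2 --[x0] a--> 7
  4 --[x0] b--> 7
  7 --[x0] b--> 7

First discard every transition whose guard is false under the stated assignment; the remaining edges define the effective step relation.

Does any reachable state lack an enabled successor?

Answer: DEADLOCK-FREE

Analysis:
Reach set: {0,1,2,4,6,7}
  0: b→6  c→4  d→1  tau→2  [4 exit(s)]
  1: b→4  [1 exit(s)]
  2: a→7  [1 exit(s)]
  4: b→7  [1 exit(s)]
  6: tau→7  [1 exit(s)]
  7: b→7  [1 exit(s)]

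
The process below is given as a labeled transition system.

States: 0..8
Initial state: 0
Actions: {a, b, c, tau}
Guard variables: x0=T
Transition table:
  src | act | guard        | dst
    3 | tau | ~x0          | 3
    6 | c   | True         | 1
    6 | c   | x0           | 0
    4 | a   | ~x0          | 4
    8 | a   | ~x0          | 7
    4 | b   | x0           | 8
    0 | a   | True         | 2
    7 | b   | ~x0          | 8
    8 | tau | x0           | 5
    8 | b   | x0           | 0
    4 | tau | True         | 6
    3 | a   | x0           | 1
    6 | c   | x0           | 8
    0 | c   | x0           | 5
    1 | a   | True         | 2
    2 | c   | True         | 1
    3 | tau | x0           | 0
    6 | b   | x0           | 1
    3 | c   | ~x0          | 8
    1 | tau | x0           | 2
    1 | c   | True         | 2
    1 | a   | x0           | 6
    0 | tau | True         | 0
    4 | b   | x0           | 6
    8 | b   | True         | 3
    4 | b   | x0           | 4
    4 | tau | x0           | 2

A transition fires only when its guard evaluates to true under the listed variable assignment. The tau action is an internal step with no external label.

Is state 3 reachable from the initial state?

Answer: REACHABLE

Analysis:
Guard filter leaves 22 enabled edge(s).
depth 0: {0}
depth 1: {2,5}  cumulative {0,2,5}
depth 2: {1}  cumulative {0,1,2,5}
depth 3: {6}  cumulative {0,1,2,5,6}
depth 4: {8}  cumulative {0,1,2,5,6,8}
depth 5: {3}  cumulative {0,1,2,3,5,6,8}
Reachable = {0,1,2,3,5,6,8}
Path to 3: a·c·a·c·b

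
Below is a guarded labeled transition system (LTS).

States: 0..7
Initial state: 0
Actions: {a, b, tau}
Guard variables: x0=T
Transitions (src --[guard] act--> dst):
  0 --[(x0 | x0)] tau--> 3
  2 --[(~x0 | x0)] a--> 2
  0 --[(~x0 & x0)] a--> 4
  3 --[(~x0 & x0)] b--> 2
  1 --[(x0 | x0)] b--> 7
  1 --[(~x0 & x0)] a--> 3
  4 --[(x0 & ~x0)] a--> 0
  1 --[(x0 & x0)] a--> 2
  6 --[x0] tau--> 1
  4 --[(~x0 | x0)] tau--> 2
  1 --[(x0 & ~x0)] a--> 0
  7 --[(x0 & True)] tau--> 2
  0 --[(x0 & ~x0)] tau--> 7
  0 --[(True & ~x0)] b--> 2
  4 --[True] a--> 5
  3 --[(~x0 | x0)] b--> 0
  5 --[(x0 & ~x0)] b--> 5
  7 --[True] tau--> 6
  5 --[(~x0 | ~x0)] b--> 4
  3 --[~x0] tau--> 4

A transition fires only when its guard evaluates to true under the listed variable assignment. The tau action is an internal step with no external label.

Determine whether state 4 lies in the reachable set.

After dropping false guards: 10 live edges.
Layer 0: {0}
Layer 1: {3}  now seen {0,3}
R = {0,3}

Answer: UNREACHABLE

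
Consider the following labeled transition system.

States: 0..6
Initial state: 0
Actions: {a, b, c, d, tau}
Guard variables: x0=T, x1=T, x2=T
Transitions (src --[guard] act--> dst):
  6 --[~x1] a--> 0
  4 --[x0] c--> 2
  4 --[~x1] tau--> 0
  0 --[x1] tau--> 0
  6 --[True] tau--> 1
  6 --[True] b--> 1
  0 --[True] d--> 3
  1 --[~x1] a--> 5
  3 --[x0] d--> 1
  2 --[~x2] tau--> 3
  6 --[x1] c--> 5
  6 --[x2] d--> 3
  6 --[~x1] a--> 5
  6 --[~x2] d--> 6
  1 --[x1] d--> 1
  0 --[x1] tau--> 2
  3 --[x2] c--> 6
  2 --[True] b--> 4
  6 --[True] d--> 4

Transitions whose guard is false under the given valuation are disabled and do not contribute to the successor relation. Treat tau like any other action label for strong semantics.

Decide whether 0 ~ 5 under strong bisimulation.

Answer: NOT BISIMILAR

Trace:
Compute ~ classes (split until stable):
  P[0] = {{0,1,2,3,4,5,6}}
  P[1] = {{0},{1},{2},{3},{4},{5},{6}}
7 equivalence class(es) (converged in 2)
[0]={0}  [5]={5}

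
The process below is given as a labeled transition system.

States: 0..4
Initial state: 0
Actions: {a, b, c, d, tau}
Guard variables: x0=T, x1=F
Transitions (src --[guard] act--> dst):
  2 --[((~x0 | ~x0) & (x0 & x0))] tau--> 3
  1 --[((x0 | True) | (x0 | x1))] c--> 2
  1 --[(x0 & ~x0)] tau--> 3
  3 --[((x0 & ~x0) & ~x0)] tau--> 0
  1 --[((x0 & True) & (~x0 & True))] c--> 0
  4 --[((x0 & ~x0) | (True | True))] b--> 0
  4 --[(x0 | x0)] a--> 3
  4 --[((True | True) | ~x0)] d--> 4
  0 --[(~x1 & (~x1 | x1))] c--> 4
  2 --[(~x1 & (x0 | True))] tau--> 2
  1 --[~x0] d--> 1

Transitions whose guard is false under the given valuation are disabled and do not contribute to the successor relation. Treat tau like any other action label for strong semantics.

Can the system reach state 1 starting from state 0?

6 transition(s) survive guard evaluation.
L0 = {0}
L1 = {4}  now seen {0,4}
L2 = {3}  now seen {0,3,4}
R = {0,3,4}

Answer: UNREACHABLE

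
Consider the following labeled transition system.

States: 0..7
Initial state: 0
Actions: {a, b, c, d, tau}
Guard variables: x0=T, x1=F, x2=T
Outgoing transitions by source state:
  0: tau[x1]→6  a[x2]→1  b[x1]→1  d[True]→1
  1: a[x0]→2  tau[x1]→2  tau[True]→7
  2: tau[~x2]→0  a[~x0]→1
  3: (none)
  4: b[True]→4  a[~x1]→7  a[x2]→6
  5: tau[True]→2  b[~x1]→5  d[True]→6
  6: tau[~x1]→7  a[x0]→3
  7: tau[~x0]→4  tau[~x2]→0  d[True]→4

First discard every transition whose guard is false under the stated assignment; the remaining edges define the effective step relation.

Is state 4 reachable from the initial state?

Answer: REACHABLE

Working:
After dropping false guards: 13 live edges.
L0 = {0}
L1 = {1}  cumulative {0,1}
L2 = {2,7}  cumulative {0,1,2,7}
L3 = {4}  cumulative {0,1,2,4,7}
L4 = {6}  cumulative {0,1,2,4,6,7}
L5 = {3}  cumulative {0,1,2,3,4,6,7}
R = {0,1,2,3,4,6,7}
witness 4: a·tau·d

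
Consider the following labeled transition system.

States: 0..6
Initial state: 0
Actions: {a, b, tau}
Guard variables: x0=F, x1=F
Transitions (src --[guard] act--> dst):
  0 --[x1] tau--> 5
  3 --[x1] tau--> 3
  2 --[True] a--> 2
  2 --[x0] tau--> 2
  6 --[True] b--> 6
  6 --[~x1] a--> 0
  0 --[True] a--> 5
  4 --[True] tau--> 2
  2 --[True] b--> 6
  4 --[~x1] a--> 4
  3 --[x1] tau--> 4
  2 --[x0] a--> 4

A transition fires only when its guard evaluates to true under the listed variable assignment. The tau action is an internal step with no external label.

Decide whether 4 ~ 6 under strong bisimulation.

Answer: NOT BISIMILAR

Working:
Refine partition for ~:
  P[0] = {{0,1,2,3,4,5,6}}
  P[1] = {{0},{1,3,5},{2,6},{4}}
  P[2] = {{0},{1,3,5},{2},{4},{6}}
Fixed point at round 3; 5 class(es).
[4]={4}  [6]={6}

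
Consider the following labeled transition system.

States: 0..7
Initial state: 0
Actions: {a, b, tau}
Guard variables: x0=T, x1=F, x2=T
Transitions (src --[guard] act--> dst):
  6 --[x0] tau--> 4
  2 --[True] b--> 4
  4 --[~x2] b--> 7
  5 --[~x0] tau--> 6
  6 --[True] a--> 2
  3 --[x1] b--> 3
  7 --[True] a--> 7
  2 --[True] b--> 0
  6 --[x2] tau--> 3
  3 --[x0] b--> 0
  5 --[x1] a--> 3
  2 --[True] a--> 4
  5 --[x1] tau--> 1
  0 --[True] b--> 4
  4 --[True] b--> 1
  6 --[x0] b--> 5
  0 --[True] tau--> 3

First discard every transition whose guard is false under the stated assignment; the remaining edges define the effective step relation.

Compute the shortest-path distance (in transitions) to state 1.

Answer: 2

Working:
Layered search for 1:
  depth 0: {0}
  depth 1: {3,4}
  depth 2: {1}
depth(1)=2, e.g. b·b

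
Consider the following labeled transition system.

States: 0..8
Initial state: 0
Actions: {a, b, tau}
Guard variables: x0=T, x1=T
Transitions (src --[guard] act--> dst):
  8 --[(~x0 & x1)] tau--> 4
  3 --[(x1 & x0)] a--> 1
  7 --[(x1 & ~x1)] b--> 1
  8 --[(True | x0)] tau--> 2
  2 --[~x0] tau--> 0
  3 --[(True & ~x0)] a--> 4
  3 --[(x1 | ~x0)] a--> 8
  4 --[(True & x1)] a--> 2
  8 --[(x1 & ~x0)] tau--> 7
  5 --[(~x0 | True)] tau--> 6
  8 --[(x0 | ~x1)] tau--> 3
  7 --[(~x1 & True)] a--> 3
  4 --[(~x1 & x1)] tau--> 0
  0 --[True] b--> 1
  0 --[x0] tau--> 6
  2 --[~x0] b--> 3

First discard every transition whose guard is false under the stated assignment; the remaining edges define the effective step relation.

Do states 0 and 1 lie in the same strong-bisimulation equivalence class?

Bisimulation quotient by refinement:
  round 0: {{0,1,2,3,4,5,6,7,8}}
  round 1: {{0},{1,2,6,7},{3,4},{5,8}}
  round 2: {{0},{1,2,6,7},{3},{4},{5},{8}}
Fixed point at round 3; 6 class(es).
0∈{0}, 1∈{1,2,6,7}

Answer: NOT BISIMILAR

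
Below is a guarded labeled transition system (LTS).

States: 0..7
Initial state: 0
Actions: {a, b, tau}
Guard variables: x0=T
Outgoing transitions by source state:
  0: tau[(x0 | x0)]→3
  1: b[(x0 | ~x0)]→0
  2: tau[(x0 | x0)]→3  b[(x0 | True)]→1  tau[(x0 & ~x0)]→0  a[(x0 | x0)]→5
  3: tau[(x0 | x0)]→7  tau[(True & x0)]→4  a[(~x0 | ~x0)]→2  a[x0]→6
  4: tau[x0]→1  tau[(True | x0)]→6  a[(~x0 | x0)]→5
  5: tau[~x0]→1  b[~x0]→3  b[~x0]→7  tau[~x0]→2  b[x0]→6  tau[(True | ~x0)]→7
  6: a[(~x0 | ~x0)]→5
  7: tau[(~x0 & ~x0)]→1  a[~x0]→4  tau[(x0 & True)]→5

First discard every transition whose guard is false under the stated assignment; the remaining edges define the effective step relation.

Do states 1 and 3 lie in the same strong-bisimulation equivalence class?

Answer: NOT BISIMILAR

Working:
Compute ~ classes (split until stable):
  P[0] = {{0,1,2,3,4,5,6,7}}
  P[1] = {{0,7},{1},{2},{3,4},{5},{6}}
  P[2] = {{0},{1},{2},{3},{4},{5},{6},{7}}
8 equivalence class(es) (converged in 3)
class of 1: {1}; class of 3: {3}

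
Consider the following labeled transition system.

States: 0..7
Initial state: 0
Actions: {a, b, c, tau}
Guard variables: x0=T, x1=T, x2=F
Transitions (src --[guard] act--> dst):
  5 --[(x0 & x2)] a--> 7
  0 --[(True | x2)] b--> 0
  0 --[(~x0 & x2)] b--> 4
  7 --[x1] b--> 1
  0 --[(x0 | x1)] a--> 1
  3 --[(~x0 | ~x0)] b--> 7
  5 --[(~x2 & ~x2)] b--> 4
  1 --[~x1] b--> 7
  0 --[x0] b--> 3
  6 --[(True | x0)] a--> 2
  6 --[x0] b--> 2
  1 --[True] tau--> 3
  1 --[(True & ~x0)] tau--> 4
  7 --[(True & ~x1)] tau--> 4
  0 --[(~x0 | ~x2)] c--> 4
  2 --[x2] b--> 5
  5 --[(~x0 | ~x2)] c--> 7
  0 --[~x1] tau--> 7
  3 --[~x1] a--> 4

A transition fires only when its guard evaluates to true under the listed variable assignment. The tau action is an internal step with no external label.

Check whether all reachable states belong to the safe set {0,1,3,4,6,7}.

Allowed set {0,1,3,4,6,7}
Reachable = {0,1,3,4}
  0: safe
  1: safe
  3: safe
  4: safe

Answer: INVARIANT HOLDS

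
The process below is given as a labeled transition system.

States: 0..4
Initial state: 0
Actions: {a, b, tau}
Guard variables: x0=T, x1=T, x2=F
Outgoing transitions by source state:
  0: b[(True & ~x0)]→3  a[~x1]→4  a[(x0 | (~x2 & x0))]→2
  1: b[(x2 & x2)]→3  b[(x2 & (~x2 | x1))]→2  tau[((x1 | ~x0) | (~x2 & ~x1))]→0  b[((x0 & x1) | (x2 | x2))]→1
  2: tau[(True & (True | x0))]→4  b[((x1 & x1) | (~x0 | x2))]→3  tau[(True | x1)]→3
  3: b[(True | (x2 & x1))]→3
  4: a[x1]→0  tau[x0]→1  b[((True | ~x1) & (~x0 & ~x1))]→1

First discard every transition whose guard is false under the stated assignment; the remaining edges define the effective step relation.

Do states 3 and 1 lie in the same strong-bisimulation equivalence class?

Answer: NOT BISIMILAR

Trace:
Refine partition for ~:
  round 0: {{0,1,2,3,4}}
  round 1: {{0},{1,2},{3},{4}}
  round 2: {{0},{1},{2},{3},{4}}
stable after 3 split(s): 5 block(s)
[3]={3}  [1]={1}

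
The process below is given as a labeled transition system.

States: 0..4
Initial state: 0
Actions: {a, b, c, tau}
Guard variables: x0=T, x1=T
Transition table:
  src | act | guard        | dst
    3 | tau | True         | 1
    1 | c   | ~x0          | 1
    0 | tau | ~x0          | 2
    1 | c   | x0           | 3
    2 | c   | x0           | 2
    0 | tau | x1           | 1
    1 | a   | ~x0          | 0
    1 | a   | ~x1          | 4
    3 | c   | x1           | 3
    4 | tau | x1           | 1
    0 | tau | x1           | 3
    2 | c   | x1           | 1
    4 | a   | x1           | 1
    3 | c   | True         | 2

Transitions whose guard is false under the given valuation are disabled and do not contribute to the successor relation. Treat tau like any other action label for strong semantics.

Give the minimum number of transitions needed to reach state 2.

Answer: 2

Working:
Layered search for 2:
  L0 = {0}
  L1 = {1,3}
  L2 = {2}
depth(2)=2, e.g. tau·c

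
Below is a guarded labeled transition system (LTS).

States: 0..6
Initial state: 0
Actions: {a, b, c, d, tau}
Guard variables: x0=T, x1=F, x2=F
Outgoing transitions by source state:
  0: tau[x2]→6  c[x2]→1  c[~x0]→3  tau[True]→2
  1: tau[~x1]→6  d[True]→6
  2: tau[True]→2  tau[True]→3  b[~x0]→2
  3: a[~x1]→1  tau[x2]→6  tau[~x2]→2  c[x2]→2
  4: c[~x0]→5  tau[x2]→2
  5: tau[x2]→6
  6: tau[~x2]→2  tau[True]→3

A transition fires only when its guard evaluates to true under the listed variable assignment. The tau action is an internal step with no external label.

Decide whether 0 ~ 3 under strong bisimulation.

Bisimulation quotient by refinement:
  round 0: {{0,1,2,3,4,5,6}}
  round 1: {{0,2,6},{1},{3},{4,5}}
  round 2: {{0},{1},{2,6},{3},{4,5}}
stable after 3 split(s): 5 block(s)
[0]={0}  [3]={3}

Answer: NOT BISIMILAR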